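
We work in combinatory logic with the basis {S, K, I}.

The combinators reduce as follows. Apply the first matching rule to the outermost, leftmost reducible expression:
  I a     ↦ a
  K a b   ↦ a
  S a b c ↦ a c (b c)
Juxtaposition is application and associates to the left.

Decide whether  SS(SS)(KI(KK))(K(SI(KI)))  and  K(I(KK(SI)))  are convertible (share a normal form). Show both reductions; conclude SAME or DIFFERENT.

Term A:
  start: SS(SS)(KI(KK))(K(SI(KI)))
  →1  S(KI(KK))(SS(KI(KK)))(K(SI(KI)))
  →2  KI(KK)(K(SI(KI)))(SS(KI(KK))(K(SI(KI))))
  →3  I(K(SI(KI)))(SS(KI(KK))(K(SI(KI))))
  →4  K(SI(KI))(SS(KI(KK))(K(SI(KI))))
  →5  SI(KI)

Term B:
  start: K(I(KK(SI)))
  →1  K(KK(SI))
  →2  KK

Answer: DIFFERENT — A ⇓ SI(KI), B ⇓ KK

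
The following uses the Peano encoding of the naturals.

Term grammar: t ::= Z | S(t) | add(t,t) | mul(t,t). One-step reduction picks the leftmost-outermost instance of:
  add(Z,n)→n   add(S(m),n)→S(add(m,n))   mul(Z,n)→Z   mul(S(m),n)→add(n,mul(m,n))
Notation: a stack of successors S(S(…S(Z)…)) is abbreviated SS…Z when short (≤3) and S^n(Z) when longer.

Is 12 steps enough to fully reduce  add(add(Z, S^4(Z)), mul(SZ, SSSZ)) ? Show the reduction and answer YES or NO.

Answer: YES — reaches normal form S^7(Z) in 12 ≤ 12 steps

Reduction:
  start: add(add(Z, S^4(Z)), mul(SZ, SSSZ))
  step 1: add(S^4(Z), mul(SZ, SSSZ))
  step 2: S(add(SSSZ, mul(SZ, SSSZ)))
  step 3: S(S(add(SSZ, mul(SZ, SSSZ))))
  step 4: S(S(S(add(SZ, mul(SZ, SSSZ)))))
  step 5: S(S(S(S(add(Z, mul(SZ, SSSZ))))))
  step 6: S(S(S(S(mul(SZ, SSSZ)))))
  step 7: S(S(S(S(add(SSSZ, mul(Z, SSSZ))))))
  step 8: S(S(S(S(S(add(SSZ, mul(Z, SSSZ)))))))
  step 9: S(S(S(S(S(S(add(SZ, mul(Z, SSSZ))))))))
  step 10: S(S(S(S(S(S(S(add(Z, mul(Z, SSSZ)))))))))
  step 11: S(S(S(S(S(S(S(mul(Z, SSSZ))))))))
  step 12: S^7(Z)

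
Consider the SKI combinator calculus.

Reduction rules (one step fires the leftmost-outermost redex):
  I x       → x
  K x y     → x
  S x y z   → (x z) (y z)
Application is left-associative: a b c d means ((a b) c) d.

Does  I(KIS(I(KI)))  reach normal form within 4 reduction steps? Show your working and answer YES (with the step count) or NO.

Answer: YES — reaches normal form KI in 4 ≤ 4 steps

Derivation:
  start: I(KIS(I(KI)))
  step 1: KIS(I(KI))
  step 2: I(I(KI))
  step 3: I(KI)
  step 4: KI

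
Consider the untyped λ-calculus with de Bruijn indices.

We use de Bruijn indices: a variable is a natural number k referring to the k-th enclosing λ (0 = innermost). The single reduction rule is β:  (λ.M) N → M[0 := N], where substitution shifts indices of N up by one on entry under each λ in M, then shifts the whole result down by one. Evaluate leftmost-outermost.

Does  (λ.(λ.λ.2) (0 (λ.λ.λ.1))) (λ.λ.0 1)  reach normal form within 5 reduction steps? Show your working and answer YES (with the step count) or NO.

  start: (λ.(λ.λ.2) (0 (λ.λ.λ.1))) (λ.λ.0 1)
  step 1: (λ.λ.λ.λ.0 1) ((λ.λ.0 1) (λ.λ.λ.1))
  step 2: λ.λ.λ.0 1

Answer: YES — reaches normal form λ.λ.λ.0 1 in 2 ≤ 5 steps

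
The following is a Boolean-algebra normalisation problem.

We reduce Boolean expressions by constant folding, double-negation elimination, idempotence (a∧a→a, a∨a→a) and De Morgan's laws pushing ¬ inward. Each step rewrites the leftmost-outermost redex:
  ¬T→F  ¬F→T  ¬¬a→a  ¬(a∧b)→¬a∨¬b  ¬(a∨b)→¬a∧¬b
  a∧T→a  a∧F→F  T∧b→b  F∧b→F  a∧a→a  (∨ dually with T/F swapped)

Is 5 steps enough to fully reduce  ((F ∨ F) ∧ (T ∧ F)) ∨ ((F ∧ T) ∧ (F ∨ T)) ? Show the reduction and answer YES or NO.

  start: ((F ∨ F) ∧ (T ∧ F)) ∨ ((F ∧ T) ∧ (F ∨ T))
  step 1: (F ∧ (T ∧ F)) ∨ ((F ∧ T) ∧ (F ∨ T))
  step 2: F ∨ ((F ∧ T) ∧ (F ∨ T))
  step 3: (F ∧ T) ∧ (F ∨ T)
  step 4: F ∧ (F ∨ T)
  step 5: F

Answer: YES — reaches normal form F in 5 ≤ 5 steps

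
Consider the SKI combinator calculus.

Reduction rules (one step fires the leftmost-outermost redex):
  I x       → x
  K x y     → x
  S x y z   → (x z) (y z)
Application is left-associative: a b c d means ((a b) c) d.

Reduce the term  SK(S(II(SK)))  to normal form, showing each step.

Answer: normal form = SK(S(SK))  (in 2 steps)

Derivation:
  start: SK(S(II(SK)))
  →1  SK(S(I(SK)))
  →2  SK(S(SK))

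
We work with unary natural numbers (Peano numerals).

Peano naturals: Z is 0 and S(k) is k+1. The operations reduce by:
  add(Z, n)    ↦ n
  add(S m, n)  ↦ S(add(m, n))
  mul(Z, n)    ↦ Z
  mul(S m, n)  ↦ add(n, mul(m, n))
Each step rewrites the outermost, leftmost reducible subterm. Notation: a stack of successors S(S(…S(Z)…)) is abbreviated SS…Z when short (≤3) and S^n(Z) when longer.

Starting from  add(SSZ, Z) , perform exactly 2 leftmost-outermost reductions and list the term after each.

Answer: after 2 steps: S(S(add(Z, Z)))

Derivation:
  start: add(SSZ, Z)
  [1] S(add(SZ, Z))
  [2] S(S(add(Z, Z)))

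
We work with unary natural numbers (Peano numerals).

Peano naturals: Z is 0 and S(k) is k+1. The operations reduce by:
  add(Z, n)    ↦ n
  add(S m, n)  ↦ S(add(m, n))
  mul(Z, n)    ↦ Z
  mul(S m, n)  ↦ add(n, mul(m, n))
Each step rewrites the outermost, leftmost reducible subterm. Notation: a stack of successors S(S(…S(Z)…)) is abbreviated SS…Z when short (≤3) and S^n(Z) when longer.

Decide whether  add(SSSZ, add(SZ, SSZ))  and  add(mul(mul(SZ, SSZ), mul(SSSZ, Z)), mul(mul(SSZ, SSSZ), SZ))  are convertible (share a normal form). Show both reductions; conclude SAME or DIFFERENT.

Term A:
  start: add(SSSZ, add(SZ, SSZ))
  [1] S(add(SSZ, add(SZ, SSZ)))
  [2] S(S(add(SZ, add(SZ, SSZ))))
  [3] S(S(S(add(Z, add(SZ, SSZ)))))
  [4] S(S(S(add(SZ, SSZ))))
  [5] S(S(S(S(add(Z, SSZ)))))
  [6] S^6(Z)

Term B:
  start: add(mul(mul(SZ, SSZ), mul(SSSZ, Z)), mul(mul(SSZ, SSSZ), SZ))
  [1] add(mul(add(SSZ, mul(Z, SSZ)), mul(SSSZ, Z)), mul(mul(SSZ, SSSZ), SZ))
  [2] add(mul(S(add(SZ, mul(Z, SSZ))), mul(SSSZ, Z)), mul(mul(SSZ, SSSZ), SZ))
  [3] add(add(mul(SSSZ, Z), mul(add(SZ, mul(Z, SSZ)), mul(SSSZ, Z))), mul(mul(SSZ, SSSZ), SZ))
  [4] add(add(add(Z, mul(SSZ, Z)), mul(add(SZ, mul(Z, SSZ)), mul(SSSZ, Z))), mul(mul(SSZ, SSSZ), SZ))
  [5] add(add(mul(SSZ, Z), mul(add(SZ, mul(Z, SSZ)), mul(SSSZ, Z))), mul(mul(SSZ, SSSZ), SZ))
  [6] add(add(add(Z, mul(SZ, Z)), mul(add(SZ, mul(Z, SSZ)), mul(SSSZ, Z))), mul(mul(SSZ, SSSZ), SZ))
  [7] add(add(mul(SZ, Z), mul(add(SZ, mul(Z, SSZ)), mul(SSSZ, Z))), mul(mul(SSZ, SSSZ), SZ))
  [8] add(add(add(Z, mul(Z, Z)), mul(add(SZ, mul(Z, SSZ)), mul(SSSZ, Z))), mul(mul(SSZ, SSSZ), SZ))
  [9] add(add(mul(Z, Z), mul(add(SZ, mul(Z, SSZ)), mul(SSSZ, Z))), mul(mul(SSZ, SSSZ), SZ))
  [10] add(add(Z, mul(add(SZ, mul(Z, SSZ)), mul(SSSZ, Z))), mul(mul(SSZ, SSSZ), SZ))
  [11] add(mul(add(SZ, mul(Z, SSZ)), mul(SSSZ, Z)), mul(mul(SSZ, SSSZ), SZ))
  [12] add(mul(S(add(Z, mul(Z, SSZ))), mul(SSSZ, Z)), mul(mul(SSZ, SSSZ), SZ))
  [13] add(add(mul(SSSZ, Z), mul(add(Z, mul(Z, SSZ)), mul(SSSZ, Z))), mul(mul(SSZ, SSSZ), SZ))
  [14] add(add(add(Z, mul(SSZ, Z)), mul(add(Z, mul(Z, SSZ)), mul(SSSZ, Z))), mul(mul(SSZ, SSSZ), SZ))
  [15] add(add(mul(SSZ, Z), mul(add(Z, mul(Z, SSZ)), mul(SSSZ, Z))), mul(mul(SSZ, SSSZ), SZ))
  [16] add(add(add(Z, mul(SZ, Z)), mul(add(Z, mul(Z, SSZ)), mul(SSSZ, Z))), mul(mul(SSZ, SSSZ), SZ))
  [17] add(add(mul(SZ, Z), mul(add(Z, mul(Z, SSZ)), mul(SSSZ, Z))), mul(mul(SSZ, SSSZ), SZ))
  [18] add(add(add(Z, mul(Z, Z)), mul(add(Z, mul(Z, SSZ)), mul(SSSZ, Z))), mul(mul(SSZ, SSSZ), SZ))
  [19] add(add(mul(Z, Z), mul(add(Z, mul(Z, SSZ)), mul(SSSZ, Z))), mul(mul(SSZ, SSSZ), SZ))
  [20] add(add(Z, mul(add(Z, mul(Z, SSZ)), mul(SSSZ, Z))), mul(mul(SSZ, SSSZ), SZ))
  [21] add(mul(add(Z, mul(Z, SSZ)), mul(SSSZ, Z)), mul(mul(SSZ, SSSZ), SZ))
  [22] add(mul(mul(Z, SSZ), mul(SSSZ, Z)), mul(mul(SSZ, SSSZ), SZ))
  [23] add(mul(Z, mul(SSSZ, Z)), mul(mul(SSZ, SSSZ), SZ))
  [24] add(Z, mul(mul(SSZ, SSSZ), SZ))
  [25] mul(mul(SSZ, SSSZ), SZ)
  [26] mul(add(SSSZ, mul(SZ, SSSZ)), SZ)
  [27] mul(S(add(SSZ, mul(SZ, SSSZ))), SZ)
  [28] add(SZ, mul(add(SSZ, mul(SZ, SSSZ)), SZ))
  [29] S(add(Z, mul(add(SSZ, mul(SZ, SSSZ)), SZ)))
  [30] S(mul(add(SSZ, mul(SZ, SSSZ)), SZ))
  [31] S(mul(S(add(SZ, mul(SZ, SSSZ))), SZ))
  [32] S(add(SZ, mul(add(SZ, mul(SZ, SSSZ)), SZ)))
  [33] S(S(add(Z, mul(add(SZ, mul(SZ, SSSZ)), SZ))))
  [34] S(S(mul(add(SZ, mul(SZ, SSSZ)), SZ)))
  [35] S(S(mul(S(add(Z, mul(SZ, SSSZ))), SZ)))
  [36] S(S(add(SZ, mul(add(Z, mul(SZ, SSSZ)), SZ))))
  [37] S(S(S(add(Z, mul(add(Z, mul(SZ, SSSZ)), SZ)))))
  [38] S(S(S(mul(add(Z, mul(SZ, SSSZ)), SZ))))
  [39] S(S(S(mul(mul(SZ, SSSZ), SZ))))
  [40] S(S(S(mul(add(SSSZ, mul(Z, SSSZ)), SZ))))
  [41] S(S(S(mul(S(add(SSZ, mul(Z, SSSZ))), SZ))))
  [42] S(S(S(add(SZ, mul(add(SSZ, mul(Z, SSSZ)), SZ)))))
  [43] S(S(S(S(add(Z, mul(add(SSZ, mul(Z, SSSZ)), SZ))))))
  [44] S(S(S(S(mul(add(SSZ, mul(Z, SSSZ)), SZ)))))
  [45] S(S(S(S(mul(S(add(SZ, mul(Z, SSSZ))), SZ)))))
  [46] S(S(S(S(add(SZ, mul(add(SZ, mul(Z, SSSZ)), SZ))))))
  [47] S(S(S(S(S(add(Z, mul(add(SZ, mul(Z, SSSZ)), SZ)))))))
  [48] S(S(S(S(S(mul(add(SZ, mul(Z, SSSZ)), SZ))))))
  [49] S(S(S(S(S(mul(S(add(Z, mul(Z, SSSZ))), SZ))))))
  [50] S(S(S(S(S(add(SZ, mul(add(Z, mul(Z, SSSZ)), SZ)))))))
  [51] S(S(S(S(S(S(add(Z, mul(add(Z, mul(Z, SSSZ)), SZ))))))))
  [52] S(S(S(S(S(S(mul(add(Z, mul(Z, SSSZ)), SZ)))))))
  [53] S(S(S(S(S(S(mul(mul(Z, SSSZ), SZ)))))))
  [54] S(S(S(S(S(S(mul(Z, SZ)))))))
  [55] S^6(Z)

Answer: SAME — A ⇓ S^6(Z), B ⇓ S^6(Z)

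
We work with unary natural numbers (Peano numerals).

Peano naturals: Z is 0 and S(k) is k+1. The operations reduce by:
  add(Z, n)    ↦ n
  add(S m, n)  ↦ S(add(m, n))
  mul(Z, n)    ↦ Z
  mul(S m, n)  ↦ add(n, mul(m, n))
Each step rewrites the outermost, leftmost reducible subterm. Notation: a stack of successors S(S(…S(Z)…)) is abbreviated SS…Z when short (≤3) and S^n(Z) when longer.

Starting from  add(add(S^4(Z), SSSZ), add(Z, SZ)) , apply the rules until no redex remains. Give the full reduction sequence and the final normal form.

Answer: normal form = S^8(Z)  (in 14 steps)

Working:
  start: add(add(S^4(Z), SSSZ), add(Z, SZ))
  [1] add(S(add(SSSZ, SSSZ)), add(Z, SZ))
  [2] S(add(add(SSSZ, SSSZ), add(Z, SZ)))
  [3] S(add(S(add(SSZ, SSSZ)), add(Z, SZ)))
  [4] S(S(add(add(SSZ, SSSZ), add(Z, SZ))))
  [5] S(S(add(S(add(SZ, SSSZ)), add(Z, SZ))))
  [6] S(S(S(add(add(SZ, SSSZ), add(Z, SZ)))))
  [7] S(S(S(add(S(add(Z, SSSZ)), add(Z, SZ)))))
  [8] S(S(S(S(add(add(Z, SSSZ), add(Z, SZ))))))
  [9] S(S(S(S(add(SSSZ, add(Z, SZ))))))
  [10] S(S(S(S(S(add(SSZ, add(Z, SZ)))))))
  [11] S(S(S(S(S(S(add(SZ, add(Z, SZ))))))))
  [12] S(S(S(S(S(S(S(add(Z, add(Z, SZ)))))))))
  [13] S(S(S(S(S(S(S(add(Z, SZ))))))))
  [14] S^8(Z)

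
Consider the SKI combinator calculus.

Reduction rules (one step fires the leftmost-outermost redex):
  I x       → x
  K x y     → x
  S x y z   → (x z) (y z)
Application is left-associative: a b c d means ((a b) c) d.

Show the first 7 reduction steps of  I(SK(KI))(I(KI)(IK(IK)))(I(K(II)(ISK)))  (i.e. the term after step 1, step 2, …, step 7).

Answer: after 7 steps: K(II)(ISK)

Reduction:
  start: I(SK(KI))(I(KI)(IK(IK)))(I(K(II)(ISK)))
  [1] SK(KI)(I(KI)(IK(IK)))(I(K(II)(ISK)))
  [2] K(I(KI)(IK(IK)))(KI(I(KI)(IK(IK))))(I(K(II)(ISK)))
  [3] I(KI)(IK(IK))(I(K(II)(ISK)))
  [4] KI(IK(IK))(I(K(II)(ISK)))
  [5] I(I(K(II)(ISK)))
  [6] I(K(II)(ISK))
  [7] K(II)(ISK)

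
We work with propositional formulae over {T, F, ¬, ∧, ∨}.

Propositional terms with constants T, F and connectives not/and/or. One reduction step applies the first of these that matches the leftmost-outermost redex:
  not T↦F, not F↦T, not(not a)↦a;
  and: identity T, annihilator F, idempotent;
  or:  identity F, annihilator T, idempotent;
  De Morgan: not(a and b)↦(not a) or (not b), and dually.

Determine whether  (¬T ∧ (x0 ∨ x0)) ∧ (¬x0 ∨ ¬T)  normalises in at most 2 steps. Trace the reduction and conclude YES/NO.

  start: (¬T ∧ (x0 ∨ x0)) ∧ (¬x0 ∨ ¬T)
  →1  (F ∧ (x0 ∨ x0)) ∧ (¬x0 ∨ ¬T)
  →2  F ∧ (¬x0 ∨ ¬T)

Answer: NO — after 2 steps the term is F ∧ (¬x0 ∨ ¬T), not yet normal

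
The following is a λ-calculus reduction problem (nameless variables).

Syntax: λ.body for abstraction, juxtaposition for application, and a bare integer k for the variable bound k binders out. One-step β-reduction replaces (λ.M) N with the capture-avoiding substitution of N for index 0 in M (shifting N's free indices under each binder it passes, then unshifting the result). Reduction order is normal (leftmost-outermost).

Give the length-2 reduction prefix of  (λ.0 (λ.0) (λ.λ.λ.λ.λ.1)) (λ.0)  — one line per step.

  start: (λ.0 (λ.0) (λ.λ.λ.λ.λ.1)) (λ.0)
  →1  (λ.0) (λ.0) (λ.λ.λ.λ.λ.1)
  →2  (λ.0) (λ.λ.λ.λ.λ.1)

Answer: after 2 steps: (λ.0) (λ.λ.λ.λ.λ.1)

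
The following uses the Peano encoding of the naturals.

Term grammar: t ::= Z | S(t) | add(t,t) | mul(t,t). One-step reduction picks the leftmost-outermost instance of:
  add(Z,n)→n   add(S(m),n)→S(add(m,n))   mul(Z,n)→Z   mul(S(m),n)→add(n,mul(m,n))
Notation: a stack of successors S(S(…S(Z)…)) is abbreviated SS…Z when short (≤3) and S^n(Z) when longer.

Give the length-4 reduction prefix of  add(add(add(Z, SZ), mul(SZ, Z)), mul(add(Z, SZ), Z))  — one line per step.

  start: add(add(add(Z, SZ), mul(SZ, Z)), mul(add(Z, SZ), Z))
  →1  add(add(SZ, mul(SZ, Z)), mul(add(Z, SZ), Z))
  →2  add(S(add(Z, mul(SZ, Z))), mul(add(Z, SZ), Z))
  →3  S(add(add(Z, mul(SZ, Z)), mul(add(Z, SZ), Z)))
  →4  S(add(mul(SZ, Z), mul(add(Z, SZ), Z)))

Answer: after 4 steps: S(add(mul(SZ, Z), mul(add(Z, SZ), Z)))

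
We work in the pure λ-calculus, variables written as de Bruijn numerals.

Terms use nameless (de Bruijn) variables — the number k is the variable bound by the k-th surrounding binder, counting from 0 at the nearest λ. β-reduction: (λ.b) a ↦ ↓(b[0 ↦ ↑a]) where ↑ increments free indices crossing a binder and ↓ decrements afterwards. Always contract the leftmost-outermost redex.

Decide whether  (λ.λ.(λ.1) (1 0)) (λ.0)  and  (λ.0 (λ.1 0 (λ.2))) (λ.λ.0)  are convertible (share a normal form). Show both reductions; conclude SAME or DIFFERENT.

Answer: SAME — A ⇓ λ.0, B ⇓ λ.0

Derivation:
Term A:
  start: (λ.λ.(λ.1) (1 0)) (λ.0)
  step 1: λ.(λ.1) ((λ.0) 0)
  step 2: λ.0

Term B:
  start: (λ.0 (λ.1 0 (λ.2))) (λ.λ.0)
  step 1: (λ.λ.0) (λ.(λ.λ.0) 0 (λ.λ.λ.0))
  step 2: λ.0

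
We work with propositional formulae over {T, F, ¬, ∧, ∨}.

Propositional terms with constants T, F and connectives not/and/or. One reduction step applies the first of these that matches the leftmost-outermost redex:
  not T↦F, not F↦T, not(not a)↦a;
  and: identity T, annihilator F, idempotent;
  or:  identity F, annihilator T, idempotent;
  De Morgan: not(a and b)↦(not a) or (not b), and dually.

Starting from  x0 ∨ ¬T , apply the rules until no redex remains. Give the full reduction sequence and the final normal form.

Answer: normal form = x0  (in 2 steps)

Working:
  start: x0 ∨ ¬T
  →1  x0 ∨ F
  →2  x0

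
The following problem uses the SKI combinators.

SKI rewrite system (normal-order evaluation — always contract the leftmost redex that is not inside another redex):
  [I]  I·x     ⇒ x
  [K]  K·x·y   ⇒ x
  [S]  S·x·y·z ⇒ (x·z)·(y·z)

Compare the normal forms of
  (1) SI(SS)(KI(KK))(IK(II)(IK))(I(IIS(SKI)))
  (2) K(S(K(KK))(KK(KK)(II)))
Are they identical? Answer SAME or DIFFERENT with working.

Term A:
  start: SI(SS)(KI(KK))(IK(II)(IK))(I(IIS(SKI)))
  [1] I(KI(KK))(SS(KI(KK)))(IK(II)(IK))(I(IIS(SKI)))
  [2] KI(KK)(SS(KI(KK)))(IK(II)(IK))(I(IIS(SKI)))
  [3] I(SS(KI(KK)))(IK(II)(IK))(I(IIS(SKI)))
  [4] SS(KI(KK))(IK(II)(IK))(I(IIS(SKI)))
  [5] S(IK(II)(IK))(KI(KK)(IK(II)(IK)))(I(IIS(SKI)))
  [6] IK(II)(IK)(I(IIS(SKI)))(KI(KK)(IK(II)(IK))(I(IIS(SKI))))
  [7] K(II)(IK)(I(IIS(SKI)))(KI(KK)(IK(II)(IK))(I(IIS(SKI))))
  [8] II(I(IIS(SKI)))(KI(KK)(IK(II)(IK))(I(IIS(SKI))))
  [9] I(I(IIS(SKI)))(KI(KK)(IK(II)(IK))(I(IIS(SKI))))
  [10] I(IIS(SKI))(KI(KK)(IK(II)(IK))(I(IIS(SKI))))
  [11] IIS(SKI)(KI(KK)(IK(II)(IK))(I(IIS(SKI))))
  [12] IS(SKI)(KI(KK)(IK(II)(IK))(I(IIS(SKI))))
  [13] S(SKI)(KI(KK)(IK(II)(IK))(I(IIS(SKI))))
  [14] S(SKI)(I(IK(II)(IK))(I(IIS(SKI))))
  [15] S(SKI)(IK(II)(IK)(I(IIS(SKI))))
  [16] S(SKI)(K(II)(IK)(I(IIS(SKI))))
  [17] S(SKI)(II(I(IIS(SKI))))
  [18] S(SKI)(I(I(IIS(SKI))))
  [19] S(SKI)(I(IIS(SKI)))
  [20] S(SKI)(IIS(SKI))
  [21] S(SKI)(IS(SKI))
  [22] S(SKI)(S(SKI))

Term B:
  start: K(S(K(KK))(KK(KK)(II)))
  [1] K(S(K(KK))(K(II)))
  [2] K(S(K(KK))(KI))

Answer: DIFFERENT — A ⇓ S(SKI)(S(SKI)), B ⇓ K(S(K(KK))(KI))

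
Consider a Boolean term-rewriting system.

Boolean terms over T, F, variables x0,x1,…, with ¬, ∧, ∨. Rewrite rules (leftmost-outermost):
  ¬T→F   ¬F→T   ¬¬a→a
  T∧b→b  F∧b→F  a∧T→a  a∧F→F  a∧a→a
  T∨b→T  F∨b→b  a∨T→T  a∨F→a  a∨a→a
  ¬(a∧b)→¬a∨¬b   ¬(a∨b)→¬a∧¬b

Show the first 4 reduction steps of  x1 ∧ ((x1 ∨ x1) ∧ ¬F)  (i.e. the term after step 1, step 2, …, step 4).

Answer: after 4 steps: x1

Derivation:
  start: x1 ∧ ((x1 ∨ x1) ∧ ¬F)
  step 1: x1 ∧ (x1 ∧ ¬F)
  step 2: x1 ∧ (x1 ∧ T)
  step 3: x1 ∧ x1
  step 4: x1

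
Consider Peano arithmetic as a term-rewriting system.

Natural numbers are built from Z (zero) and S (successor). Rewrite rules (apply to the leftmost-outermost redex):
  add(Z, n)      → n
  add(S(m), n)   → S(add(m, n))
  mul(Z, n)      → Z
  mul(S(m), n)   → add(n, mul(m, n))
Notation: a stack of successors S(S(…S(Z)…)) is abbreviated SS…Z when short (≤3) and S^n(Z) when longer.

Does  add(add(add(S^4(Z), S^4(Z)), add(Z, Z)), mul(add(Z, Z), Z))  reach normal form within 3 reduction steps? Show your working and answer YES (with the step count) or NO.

  start: add(add(add(S^4(Z), S^4(Z)), add(Z, Z)), mul(add(Z, Z), Z))
  [1] add(add(S(add(SSSZ, S^4(Z))), add(Z, Z)), mul(add(Z, Z), Z))
  [2] add(S(add(add(SSSZ, S^4(Z)), add(Z, Z))), mul(add(Z, Z), Z))
  [3] S(add(add(add(SSSZ, S^4(Z)), add(Z, Z)), mul(add(Z, Z), Z)))

Answer: NO — after 3 steps the term is S(add(add(add(SSSZ, S^4(Z)), add(Z, Z)), mul(add(Z, Z), Z))), not yet normal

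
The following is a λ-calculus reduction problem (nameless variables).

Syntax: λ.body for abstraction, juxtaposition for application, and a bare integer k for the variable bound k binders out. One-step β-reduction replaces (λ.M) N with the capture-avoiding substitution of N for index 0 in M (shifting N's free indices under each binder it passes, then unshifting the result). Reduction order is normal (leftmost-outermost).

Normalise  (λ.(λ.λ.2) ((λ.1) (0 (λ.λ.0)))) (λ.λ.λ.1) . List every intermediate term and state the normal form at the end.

Answer: normal form = λ.λ.λ.λ.1  (in 2 steps)

Reduction:
  start: (λ.(λ.λ.2) ((λ.1) (0 (λ.λ.0)))) (λ.λ.λ.1)
  [1] (λ.λ.λ.λ.λ.1) ((λ.λ.λ.λ.1) ((λ.λ.λ.1) (λ.λ.0)))
  [2] λ.λ.λ.λ.1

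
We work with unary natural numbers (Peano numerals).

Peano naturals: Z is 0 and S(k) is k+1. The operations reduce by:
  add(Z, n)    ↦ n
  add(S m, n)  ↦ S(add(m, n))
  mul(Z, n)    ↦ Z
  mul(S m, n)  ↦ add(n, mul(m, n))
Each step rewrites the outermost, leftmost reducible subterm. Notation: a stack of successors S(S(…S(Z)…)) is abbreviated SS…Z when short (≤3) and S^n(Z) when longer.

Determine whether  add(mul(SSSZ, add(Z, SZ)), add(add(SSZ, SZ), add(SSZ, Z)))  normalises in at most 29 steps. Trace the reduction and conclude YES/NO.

  start: add(mul(SSSZ, add(Z, SZ)), add(add(SSZ, SZ), add(SSZ, Z)))
  step 1: add(add(add(Z, SZ), mul(SSZ, add(Z, SZ))), add(add(SSZ, SZ), add(SSZ, Z)))
  step 2: add(add(SZ, mul(SSZ, add(Z, SZ))), add(add(SSZ, SZ), add(SSZ, Z)))
  step 3: add(S(add(Z, mul(SSZ, add(Z, SZ)))), add(add(SSZ, SZ), add(SSZ, Z)))
  step 4: S(add(add(Z, mul(SSZ, add(Z, SZ))), add(add(SSZ, SZ), add(SSZ, Z))))
  step 5: S(add(mul(SSZ, add(Z, SZ)), add(add(SSZ, SZ), add(SSZ, Z))))
  step 6: S(add(add(add(Z, SZ), mul(SZ, add(Z, SZ))), add(add(SSZ, SZ), add(SSZ, Z))))
  step 7: S(add(add(SZ, mul(SZ, add(Z, SZ))), add(add(SSZ, SZ), add(SSZ, Z))))
  step 8: S(add(S(add(Z, mul(SZ, add(Z, SZ)))), add(add(SSZ, SZ), add(SSZ, Z))))
  step 9: S(S(add(add(Z, mul(SZ, add(Z, SZ))), add(add(SSZ, SZ), add(SSZ, Z)))))
  step 10: S(S(add(mul(SZ, add(Z, SZ)), add(add(SSZ, SZ), add(SSZ, Z)))))
  step 11: S(S(add(add(add(Z, SZ), mul(Z, add(Z, SZ))), add(add(SSZ, SZ), add(SSZ, Z)))))
  step 12: S(S(add(add(SZ, mul(Z, add(Z, SZ))), add(add(SSZ, SZ), add(SSZ, Z)))))
  step 13: S(S(add(S(add(Z, mul(Z, add(Z, SZ)))), add(add(SSZ, SZ), add(SSZ, Z)))))
  step 14: S(S(S(add(add(Z, mul(Z, add(Z, SZ))), add(add(SSZ, SZ), add(SSZ, Z))))))
  step 15: S(S(S(add(mul(Z, add(Z, SZ)), add(add(SSZ, SZ), add(SSZ, Z))))))
  step 16: S(S(S(add(Z, add(add(SSZ, SZ), add(SSZ, Z))))))
  step 17: S(S(S(add(add(SSZ, SZ), add(SSZ, Z)))))
  step 18: S(S(S(add(S(add(SZ, SZ)), add(SSZ, Z)))))
  step 19: S(S(S(S(add(add(SZ, SZ), add(SSZ, Z))))))
  step 20: S(S(S(S(add(S(add(Z, SZ)), add(SSZ, Z))))))
  step 21: S(S(S(S(S(add(add(Z, SZ), add(SSZ, Z)))))))
  step 22: S(S(S(S(S(add(SZ, add(SSZ, Z)))))))
  step 23: S(S(S(S(S(S(add(Z, add(SSZ, Z))))))))
  step 24: S(S(S(S(S(S(add(SSZ, Z)))))))
  step 25: S(S(S(S(S(S(S(add(SZ, Z))))))))
  step 26: S(S(S(S(S(S(S(S(add(Z, Z)))))))))
  step 27: S^8(Z)

Answer: YES — reaches normal form S^8(Z) in 27 ≤ 29 steps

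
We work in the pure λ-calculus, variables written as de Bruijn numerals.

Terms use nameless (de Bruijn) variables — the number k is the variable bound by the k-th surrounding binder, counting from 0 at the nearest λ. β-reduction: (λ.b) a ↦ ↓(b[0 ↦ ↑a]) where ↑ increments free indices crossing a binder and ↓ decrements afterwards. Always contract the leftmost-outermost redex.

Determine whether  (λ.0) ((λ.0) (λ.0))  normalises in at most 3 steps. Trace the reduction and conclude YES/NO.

Answer: YES — reaches normal form λ.0 in 2 ≤ 3 steps

Reduction:
  start: (λ.0) ((λ.0) (λ.0))
  step 1: (λ.0) (λ.0)
  step 2: λ.0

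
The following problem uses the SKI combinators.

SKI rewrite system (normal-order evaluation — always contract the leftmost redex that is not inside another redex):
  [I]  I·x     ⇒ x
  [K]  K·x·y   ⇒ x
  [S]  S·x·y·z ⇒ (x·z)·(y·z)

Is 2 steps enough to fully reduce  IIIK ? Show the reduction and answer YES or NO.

  start: IIIK
  →1  IIK
  →2  IK

Answer: NO — after 2 steps the term is IK, not yet normal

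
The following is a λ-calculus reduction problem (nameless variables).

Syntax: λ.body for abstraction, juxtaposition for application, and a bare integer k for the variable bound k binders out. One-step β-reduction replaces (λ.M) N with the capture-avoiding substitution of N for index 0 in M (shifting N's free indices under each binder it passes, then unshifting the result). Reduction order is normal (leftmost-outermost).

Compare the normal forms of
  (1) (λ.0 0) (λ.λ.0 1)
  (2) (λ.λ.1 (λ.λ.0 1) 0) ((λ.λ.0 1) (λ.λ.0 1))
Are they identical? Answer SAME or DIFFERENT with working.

Term A:
  start: (λ.0 0) (λ.λ.0 1)
  step 1: (λ.λ.0 1) (λ.λ.0 1)
  step 2: λ.0 (λ.λ.0 1)

Term B:
  start: (λ.λ.1 (λ.λ.0 1) 0) ((λ.λ.0 1) (λ.λ.0 1))
  step 1: λ.(λ.λ.0 1) (λ.λ.0 1) (λ.λ.0 1) 0
  step 2: λ.(λ.0 (λ.λ.0 1)) (λ.λ.0 1) 0
  step 3: λ.(λ.λ.0 1) (λ.λ.0 1) 0
  step 4: λ.(λ.0 (λ.λ.0 1)) 0
  step 5: λ.0 (λ.λ.0 1)

Answer: SAME — A ⇓ λ.0 (λ.λ.0 1), B ⇓ λ.0 (λ.λ.0 1)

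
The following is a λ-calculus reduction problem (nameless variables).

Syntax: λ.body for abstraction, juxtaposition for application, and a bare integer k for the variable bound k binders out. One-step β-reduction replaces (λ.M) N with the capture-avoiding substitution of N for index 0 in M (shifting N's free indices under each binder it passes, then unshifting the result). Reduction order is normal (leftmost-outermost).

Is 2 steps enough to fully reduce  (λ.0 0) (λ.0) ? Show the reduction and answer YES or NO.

  start: (λ.0 0) (λ.0)
  step 1: (λ.0) (λ.0)
  step 2: λ.0

Answer: YES — reaches normal form λ.0 in 2 ≤ 2 steps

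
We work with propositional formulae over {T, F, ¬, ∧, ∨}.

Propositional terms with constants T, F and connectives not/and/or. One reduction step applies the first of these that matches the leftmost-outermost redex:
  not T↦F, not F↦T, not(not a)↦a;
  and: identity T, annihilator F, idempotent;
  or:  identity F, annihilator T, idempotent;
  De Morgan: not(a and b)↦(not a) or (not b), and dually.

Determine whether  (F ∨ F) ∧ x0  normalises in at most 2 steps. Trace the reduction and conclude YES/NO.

Answer: YES — reaches normal form F in 2 ≤ 2 steps

Working:
  start: (F ∨ F) ∧ x0
  step 1: F ∧ x0
  step 2: F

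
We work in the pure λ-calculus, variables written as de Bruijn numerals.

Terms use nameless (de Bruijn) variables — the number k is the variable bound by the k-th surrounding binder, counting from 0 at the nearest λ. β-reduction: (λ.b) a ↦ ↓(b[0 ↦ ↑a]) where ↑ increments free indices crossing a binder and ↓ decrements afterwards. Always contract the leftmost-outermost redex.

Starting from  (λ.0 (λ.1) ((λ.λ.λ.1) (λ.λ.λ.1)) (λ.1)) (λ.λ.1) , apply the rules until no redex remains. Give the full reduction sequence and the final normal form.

  start: (λ.0 (λ.1) ((λ.λ.λ.1) (λ.λ.λ.1)) (λ.1)) (λ.λ.1)
  →1  (λ.λ.1) (λ.λ.λ.1) ((λ.λ.λ.1) (λ.λ.λ.1)) (λ.λ.λ.1)
  →2  (λ.λ.λ.λ.1) ((λ.λ.λ.1) (λ.λ.λ.1)) (λ.λ.λ.1)
  →3  (λ.λ.λ.1) (λ.λ.λ.1)
  →4  λ.λ.1

Answer: normal form = λ.λ.1  (in 4 steps)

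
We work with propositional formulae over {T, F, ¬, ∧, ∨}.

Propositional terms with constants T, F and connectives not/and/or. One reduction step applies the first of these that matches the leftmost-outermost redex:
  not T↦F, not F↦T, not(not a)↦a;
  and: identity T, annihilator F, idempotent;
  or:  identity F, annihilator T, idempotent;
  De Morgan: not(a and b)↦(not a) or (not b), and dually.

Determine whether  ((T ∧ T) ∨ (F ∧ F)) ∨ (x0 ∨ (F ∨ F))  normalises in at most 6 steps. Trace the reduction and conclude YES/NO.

  start: ((T ∧ T) ∨ (F ∧ F)) ∨ (x0 ∨ (F ∨ F))
  →1  (T ∨ (F ∧ F)) ∨ (x0 ∨ (F ∨ F))
  →2  T ∨ (x0 ∨ (F ∨ F))
  →3  T

Answer: YES — reaches normal form T in 3 ≤ 6 steps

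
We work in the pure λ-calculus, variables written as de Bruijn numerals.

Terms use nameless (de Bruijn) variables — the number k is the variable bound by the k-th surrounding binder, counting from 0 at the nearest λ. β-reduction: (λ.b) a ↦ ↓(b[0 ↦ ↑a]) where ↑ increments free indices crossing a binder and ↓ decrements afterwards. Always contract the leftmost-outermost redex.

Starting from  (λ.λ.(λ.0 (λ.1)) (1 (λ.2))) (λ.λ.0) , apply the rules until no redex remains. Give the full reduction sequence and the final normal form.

Answer: normal form = λ.λ.λ.0  (in 5 steps)

Reduction:
  start: (λ.λ.(λ.0 (λ.1)) (1 (λ.2))) (λ.λ.0)
  [1] λ.(λ.0 (λ.1)) ((λ.λ.0) (λ.λ.λ.0))
  [2] λ.(λ.λ.0) (λ.λ.λ.0) (λ.(λ.λ.0) (λ.λ.λ.0))
  [3] λ.(λ.0) (λ.(λ.λ.0) (λ.λ.λ.0))
  [4] λ.λ.(λ.λ.0) (λ.λ.λ.0)
  [5] λ.λ.λ.0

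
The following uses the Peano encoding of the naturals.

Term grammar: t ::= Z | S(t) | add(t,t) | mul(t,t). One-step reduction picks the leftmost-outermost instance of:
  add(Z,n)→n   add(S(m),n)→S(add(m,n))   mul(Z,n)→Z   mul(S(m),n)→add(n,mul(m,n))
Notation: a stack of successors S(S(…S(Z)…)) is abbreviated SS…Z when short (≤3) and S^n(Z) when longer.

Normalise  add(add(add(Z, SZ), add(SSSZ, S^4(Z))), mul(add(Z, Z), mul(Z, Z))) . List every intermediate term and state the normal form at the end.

Answer: normal form = S^8(Z)  (in 18 steps)

Working:
  start: add(add(add(Z, SZ), add(SSSZ, S^4(Z))), mul(add(Z, Z), mul(Z, Z)))
  [1] add(add(SZ, add(SSSZ, S^4(Z))), mul(add(Z, Z), mul(Z, Z)))
  [2] add(S(add(Z, add(SSSZ, S^4(Z)))), mul(add(Z, Z), mul(Z, Z)))
  [3] S(add(add(Z, add(SSSZ, S^4(Z))), mul(add(Z, Z), mul(Z, Z))))
  [4] S(add(add(SSSZ, S^4(Z)), mul(add(Z, Z), mul(Z, Z))))
  [5] S(add(S(add(SSZ, S^4(Z))), mul(add(Z, Z), mul(Z, Z))))
  [6] S(S(add(add(SSZ, S^4(Z)), mul(add(Z, Z), mul(Z, Z)))))
  [7] S(S(add(S(add(SZ, S^4(Z))), mul(add(Z, Z), mul(Z, Z)))))
  [8] S(S(S(add(add(SZ, S^4(Z)), mul(add(Z, Z), mul(Z, Z))))))
  [9] S(S(S(add(S(add(Z, S^4(Z))), mul(add(Z, Z), mul(Z, Z))))))
  [10] S(S(S(S(add(add(Z, S^4(Z)), mul(add(Z, Z), mul(Z, Z)))))))
  [11] S(S(S(S(add(S^4(Z), mul(add(Z, Z), mul(Z, Z)))))))
  [12] S(S(S(S(S(add(SSSZ, mul(add(Z, Z), mul(Z, Z))))))))
  [13] S(S(S(S(S(S(add(SSZ, mul(add(Z, Z), mul(Z, Z)))))))))
  [14] S(S(S(S(S(S(S(add(SZ, mul(add(Z, Z), mul(Z, Z))))))))))
  [15] S(S(S(S(S(S(S(S(add(Z, mul(add(Z, Z), mul(Z, Z)))))))))))
  [16] S(S(S(S(S(S(S(S(mul(add(Z, Z), mul(Z, Z))))))))))
  [17] S(S(S(S(S(S(S(S(mul(Z, mul(Z, Z))))))))))
  [18] S^8(Z)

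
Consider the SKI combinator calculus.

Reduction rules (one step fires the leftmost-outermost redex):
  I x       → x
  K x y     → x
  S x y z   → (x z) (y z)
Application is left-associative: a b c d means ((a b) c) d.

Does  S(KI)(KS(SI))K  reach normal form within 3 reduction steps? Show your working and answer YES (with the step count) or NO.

  start: S(KI)(KS(SI))K
  step 1: KIK(KS(SI)K)
  step 2: I(KS(SI)K)
  step 3: KS(SI)K

Answer: NO — after 3 steps the term is KS(SI)K, not yet normal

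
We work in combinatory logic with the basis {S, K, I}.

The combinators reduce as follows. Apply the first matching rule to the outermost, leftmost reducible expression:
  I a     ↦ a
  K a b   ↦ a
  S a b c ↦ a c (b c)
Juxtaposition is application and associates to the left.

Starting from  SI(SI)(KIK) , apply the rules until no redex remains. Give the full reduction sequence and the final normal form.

  start: SI(SI)(KIK)
  step 1: I(KIK)(SI(KIK))
  step 2: KIK(SI(KIK))
  step 3: I(SI(KIK))
  step 4: SI(KIK)
  step 5: SII

Answer: normal form = SII  (in 5 steps)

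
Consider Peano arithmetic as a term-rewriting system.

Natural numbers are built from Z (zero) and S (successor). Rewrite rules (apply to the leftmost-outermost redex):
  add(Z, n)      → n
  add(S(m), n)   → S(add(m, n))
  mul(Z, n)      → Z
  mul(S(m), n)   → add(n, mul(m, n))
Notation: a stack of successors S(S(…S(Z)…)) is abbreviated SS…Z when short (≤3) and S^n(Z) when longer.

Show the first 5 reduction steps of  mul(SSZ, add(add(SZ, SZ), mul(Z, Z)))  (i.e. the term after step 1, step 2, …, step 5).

  start: mul(SSZ, add(add(SZ, SZ), mul(Z, Z)))
  [1] add(add(add(SZ, SZ), mul(Z, Z)), mul(SZ, add(add(SZ, SZ), mul(Z, Z))))
  [2] add(add(S(add(Z, SZ)), mul(Z, Z)), mul(SZ, add(add(SZ, SZ), mul(Z, Z))))
  [3] add(S(add(add(Z, SZ), mul(Z, Z))), mul(SZ, add(add(SZ, SZ), mul(Z, Z))))
  [4] S(add(add(add(Z, SZ), mul(Z, Z)), mul(SZ, add(add(SZ, SZ), mul(Z, Z)))))
  [5] S(add(add(SZ, mul(Z, Z)), mul(SZ, add(add(SZ, SZ), mul(Z, Z)))))

Answer: after 5 steps: S(add(add(SZ, mul(Z, Z)), mul(SZ, add(add(SZ, SZ), mul(Z, Z)))))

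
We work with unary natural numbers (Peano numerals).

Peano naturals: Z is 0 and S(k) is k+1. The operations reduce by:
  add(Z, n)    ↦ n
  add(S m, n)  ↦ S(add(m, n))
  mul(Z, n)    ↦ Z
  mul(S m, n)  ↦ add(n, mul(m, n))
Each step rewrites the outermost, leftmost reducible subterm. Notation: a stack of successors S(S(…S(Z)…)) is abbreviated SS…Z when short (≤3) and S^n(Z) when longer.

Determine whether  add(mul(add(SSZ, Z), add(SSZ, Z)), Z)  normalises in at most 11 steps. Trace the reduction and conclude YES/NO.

  start: add(mul(add(SSZ, Z), add(SSZ, Z)), Z)
  [1] add(mul(S(add(SZ, Z)), add(SSZ, Z)), Z)
  [2] add(add(add(SSZ, Z), mul(add(SZ, Z), add(SSZ, Z))), Z)
  [3] add(add(S(add(SZ, Z)), mul(add(SZ, Z), add(SSZ, Z))), Z)
  [4] add(S(add(add(SZ, Z), mul(add(SZ, Z), add(SSZ, Z)))), Z)
  [5] S(add(add(add(SZ, Z), mul(add(SZ, Z), add(SSZ, Z))), Z))
  [6] S(add(add(S(add(Z, Z)), mul(add(SZ, Z), add(SSZ, Z))), Z))
  [7] S(add(S(add(add(Z, Z), mul(add(SZ, Z), add(SSZ, Z)))), Z))
  [8] S(S(add(add(add(Z, Z), mul(add(SZ, Z), add(SSZ, Z))), Z)))
  [9] S(S(add(add(Z, mul(add(SZ, Z), add(SSZ, Z))), Z)))
  [10] S(S(add(mul(add(SZ, Z), add(SSZ, Z)), Z)))
  [11] S(S(add(mul(S(add(Z, Z)), add(SSZ, Z)), Z)))

Answer: NO — after 11 steps the term is S(S(add(mul(S(add(Z, Z)), add(SSZ, Z)), Z))), not yet normal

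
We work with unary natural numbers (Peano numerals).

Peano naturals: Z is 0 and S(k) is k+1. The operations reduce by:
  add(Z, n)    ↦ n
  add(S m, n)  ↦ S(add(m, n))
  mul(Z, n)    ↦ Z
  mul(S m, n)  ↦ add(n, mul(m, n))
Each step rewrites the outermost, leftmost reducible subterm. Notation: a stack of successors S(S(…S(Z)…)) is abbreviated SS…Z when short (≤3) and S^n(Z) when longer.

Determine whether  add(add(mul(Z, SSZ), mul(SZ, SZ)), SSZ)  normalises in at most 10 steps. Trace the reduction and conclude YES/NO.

  start: add(add(mul(Z, SSZ), mul(SZ, SZ)), SSZ)
  [1] add(add(Z, mul(SZ, SZ)), SSZ)
  [2] add(mul(SZ, SZ), SSZ)
  [3] add(add(SZ, mul(Z, SZ)), SSZ)
  [4] add(S(add(Z, mul(Z, SZ))), SSZ)
  [5] S(add(add(Z, mul(Z, SZ)), SSZ))
  [6] S(add(mul(Z, SZ), SSZ))
  [7] S(add(Z, SSZ))
  [8] SSSZ

Answer: YES — reaches normal form SSSZ in 8 ≤ 10 steps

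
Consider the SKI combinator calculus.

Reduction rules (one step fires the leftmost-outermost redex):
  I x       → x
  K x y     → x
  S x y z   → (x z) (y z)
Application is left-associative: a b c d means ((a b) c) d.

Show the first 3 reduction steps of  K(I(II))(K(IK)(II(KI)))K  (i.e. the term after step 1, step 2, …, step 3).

Answer: after 3 steps: IK

Working:
  start: K(I(II))(K(IK)(II(KI)))K
  [1] I(II)K
  [2] IIK
  [3] IK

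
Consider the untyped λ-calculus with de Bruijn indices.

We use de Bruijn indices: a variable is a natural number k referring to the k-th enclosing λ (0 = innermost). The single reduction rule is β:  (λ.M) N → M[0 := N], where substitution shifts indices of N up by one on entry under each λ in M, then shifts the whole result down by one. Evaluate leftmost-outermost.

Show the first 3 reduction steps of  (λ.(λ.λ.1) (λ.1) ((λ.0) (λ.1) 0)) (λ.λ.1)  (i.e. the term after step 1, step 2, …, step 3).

  start: (λ.(λ.λ.1) (λ.1) ((λ.0) (λ.1) 0)) (λ.λ.1)
  step 1: (λ.λ.1) (λ.λ.λ.1) ((λ.0) (λ.λ.λ.1) (λ.λ.1))
  step 2: (λ.λ.λ.λ.1) ((λ.0) (λ.λ.λ.1) (λ.λ.1))
  step 3: λ.λ.λ.1

Answer: after 3 steps: λ.λ.λ.1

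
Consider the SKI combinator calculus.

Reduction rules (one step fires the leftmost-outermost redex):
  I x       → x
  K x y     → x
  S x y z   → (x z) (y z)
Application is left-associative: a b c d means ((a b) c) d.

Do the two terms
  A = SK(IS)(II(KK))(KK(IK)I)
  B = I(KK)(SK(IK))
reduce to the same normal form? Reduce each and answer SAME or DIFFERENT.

Answer: SAME — A ⇓ K, B ⇓ K

Reduction:
Term A:
  start: SK(IS)(II(KK))(KK(IK)I)
  step 1: K(II(KK))(IS(II(KK)))(KK(IK)I)
  step 2: II(KK)(KK(IK)I)
  step 3: I(KK)(KK(IK)I)
  step 4: KK(KK(IK)I)
  step 5: K

Term B:
  start: I(KK)(SK(IK))
  step 1: KK(SK(IK))
  step 2: K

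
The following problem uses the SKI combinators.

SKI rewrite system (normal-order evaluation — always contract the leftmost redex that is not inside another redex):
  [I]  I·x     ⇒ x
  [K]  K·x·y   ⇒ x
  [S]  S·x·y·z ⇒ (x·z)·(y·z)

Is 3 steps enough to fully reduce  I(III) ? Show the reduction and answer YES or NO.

Answer: YES — reaches normal form I in 3 ≤ 3 steps

Reduction:
  start: I(III)
  step 1: III
  step 2: II
  step 3: I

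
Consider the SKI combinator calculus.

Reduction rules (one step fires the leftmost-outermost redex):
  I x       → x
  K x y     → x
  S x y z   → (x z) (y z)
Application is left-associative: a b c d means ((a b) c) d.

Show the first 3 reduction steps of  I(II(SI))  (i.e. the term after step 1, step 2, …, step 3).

  start: I(II(SI))
  →1  II(SI)
  →2  I(SI)
  →3  SI

Answer: after 3 steps: SI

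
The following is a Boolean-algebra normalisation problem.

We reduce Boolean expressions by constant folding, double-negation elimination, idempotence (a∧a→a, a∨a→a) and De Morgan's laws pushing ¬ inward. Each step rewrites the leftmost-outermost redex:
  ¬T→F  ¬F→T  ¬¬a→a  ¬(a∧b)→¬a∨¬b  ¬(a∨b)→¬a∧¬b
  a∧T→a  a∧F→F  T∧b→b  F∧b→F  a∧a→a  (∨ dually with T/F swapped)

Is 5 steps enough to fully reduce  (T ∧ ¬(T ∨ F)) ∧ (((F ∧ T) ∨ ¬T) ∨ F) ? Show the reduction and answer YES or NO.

Answer: YES — reaches normal form F in 5 ≤ 5 steps

Working:
  start: (T ∧ ¬(T ∨ F)) ∧ (((F ∧ T) ∨ ¬T) ∨ F)
  step 1: ¬(T ∨ F) ∧ (((F ∧ T) ∨ ¬T) ∨ F)
  step 2: (¬T ∧ ¬F) ∧ (((F ∧ T) ∨ ¬T) ∨ F)
  step 3: (F ∧ ¬F) ∧ (((F ∧ T) ∨ ¬T) ∨ F)
  step 4: F ∧ (((F ∧ T) ∨ ¬T) ∨ F)
  step 5: F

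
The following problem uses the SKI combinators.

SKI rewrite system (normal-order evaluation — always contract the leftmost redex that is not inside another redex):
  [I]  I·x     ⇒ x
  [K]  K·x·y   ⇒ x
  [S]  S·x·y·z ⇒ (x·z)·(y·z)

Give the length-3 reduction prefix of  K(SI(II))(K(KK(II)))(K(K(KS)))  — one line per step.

Answer: after 3 steps: K(K(KS))(II(K(K(KS))))

Working:
  start: K(SI(II))(K(KK(II)))(K(K(KS)))
  →1  SI(II)(K(K(KS)))
  →2  I(K(K(KS)))(II(K(K(KS))))
  →3  K(K(KS))(II(K(K(KS))))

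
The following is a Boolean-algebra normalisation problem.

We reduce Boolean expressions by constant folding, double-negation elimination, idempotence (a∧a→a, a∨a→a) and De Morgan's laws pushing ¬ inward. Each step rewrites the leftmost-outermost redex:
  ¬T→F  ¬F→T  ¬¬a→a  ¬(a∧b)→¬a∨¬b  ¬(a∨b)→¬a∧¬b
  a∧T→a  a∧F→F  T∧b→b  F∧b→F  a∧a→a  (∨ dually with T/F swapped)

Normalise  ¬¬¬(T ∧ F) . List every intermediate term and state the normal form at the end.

Answer: normal form = T  (in 5 steps)

Derivation:
  start: ¬¬¬(T ∧ F)
  [1] ¬(T ∧ F)
  [2] ¬T ∨ ¬F
  [3] F ∨ ¬F
  [4] ¬F
  [5] T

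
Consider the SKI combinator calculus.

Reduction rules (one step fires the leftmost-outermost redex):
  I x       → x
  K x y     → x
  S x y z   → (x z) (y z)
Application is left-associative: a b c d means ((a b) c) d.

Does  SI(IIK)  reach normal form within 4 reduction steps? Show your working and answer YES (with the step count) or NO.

Answer: YES — reaches normal form SIK in 2 ≤ 4 steps

Reduction:
  start: SI(IIK)
  →1  SI(IK)
  →2  SIK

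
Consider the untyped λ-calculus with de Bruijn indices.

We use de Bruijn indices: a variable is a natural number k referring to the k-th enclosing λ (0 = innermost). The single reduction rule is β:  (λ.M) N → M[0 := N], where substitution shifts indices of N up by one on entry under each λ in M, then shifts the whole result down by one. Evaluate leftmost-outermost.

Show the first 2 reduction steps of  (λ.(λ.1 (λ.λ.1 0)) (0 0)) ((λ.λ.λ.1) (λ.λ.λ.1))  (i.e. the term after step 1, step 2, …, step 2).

  start: (λ.(λ.1 (λ.λ.1 0)) (0 0)) ((λ.λ.λ.1) (λ.λ.λ.1))
  step 1: (λ.(λ.λ.λ.1) (λ.λ.λ.1) (λ.λ.1 0)) ((λ.λ.λ.1) (λ.λ.λ.1) ((λ.λ.λ.1) (λ.λ.λ.1)))
  step 2: (λ.λ.λ.1) (λ.λ.λ.1) (λ.λ.1 0)

Answer: after 2 steps: (λ.λ.λ.1) (λ.λ.λ.1) (λ.λ.1 0)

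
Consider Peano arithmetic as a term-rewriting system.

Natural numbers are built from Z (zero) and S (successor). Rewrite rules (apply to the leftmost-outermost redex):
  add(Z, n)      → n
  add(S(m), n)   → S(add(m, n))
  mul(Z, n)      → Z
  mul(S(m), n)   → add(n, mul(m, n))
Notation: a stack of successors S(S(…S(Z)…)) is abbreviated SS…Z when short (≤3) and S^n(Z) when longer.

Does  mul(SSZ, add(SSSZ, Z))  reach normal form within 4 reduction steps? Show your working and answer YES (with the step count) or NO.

Answer: NO — after 4 steps the term is S(add(S(add(SZ, Z)), mul(SZ, add(SSSZ, Z)))), not yet normal

Reduction:
  start: mul(SSZ, add(SSSZ, Z))
  [1] add(add(SSSZ, Z), mul(SZ, add(SSSZ, Z)))
  [2] add(S(add(SSZ, Z)), mul(SZ, add(SSSZ, Z)))
  [3] S(add(add(SSZ, Z), mul(SZ, add(SSSZ, Z))))
  [4] S(add(S(add(SZ, Z)), mul(SZ, add(SSSZ, Z))))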